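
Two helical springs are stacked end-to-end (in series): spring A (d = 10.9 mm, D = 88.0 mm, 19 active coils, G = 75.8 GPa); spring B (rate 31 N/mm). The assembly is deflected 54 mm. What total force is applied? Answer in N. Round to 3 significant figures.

418 N

k_A = Gd⁴/(8D³N_a) = (75.8×10³)(10.9⁴)/(8·88.0³·19) = 10.33 N/mm
Series: 1/k_eq = 1/10.33 + 1/31 = 0.12907; k_eq = 7.7479 N/mm
F = k_eq·δ = 7.7479·54 = 418.39 N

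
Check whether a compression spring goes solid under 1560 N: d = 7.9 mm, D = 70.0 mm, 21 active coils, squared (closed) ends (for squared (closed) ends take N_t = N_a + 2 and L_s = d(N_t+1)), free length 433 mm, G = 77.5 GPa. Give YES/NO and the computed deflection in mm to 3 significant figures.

k = Gd⁴/(8D³N_a) = (77.5×10³)(7.9⁴)/(8·70.0³·21) = 5.2385 N/mm
N_t = 23; L_s = 7.9·24 = 189.6 mm; δ_solid = L₀ − L_s = 433 − 189.6 = 243.4 mm
δ = F/k = 1560/5.2385 = 297.8 mm
δ ≥ δ_solid → spring goes solid

YES, δ = 298 mm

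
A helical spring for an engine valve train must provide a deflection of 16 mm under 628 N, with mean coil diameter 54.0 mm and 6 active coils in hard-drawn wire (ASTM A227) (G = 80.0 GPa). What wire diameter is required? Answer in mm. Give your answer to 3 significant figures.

Required rate k = F/δ = 628/16 = 39.25 N/mm
d = (8D³N_a·k / G)^(1/4) = (8·54.0³·6·39.25 / (80.0×10³))^0.25
  = (3708.3)^0.25 = 7.8036 mm

7.80 mm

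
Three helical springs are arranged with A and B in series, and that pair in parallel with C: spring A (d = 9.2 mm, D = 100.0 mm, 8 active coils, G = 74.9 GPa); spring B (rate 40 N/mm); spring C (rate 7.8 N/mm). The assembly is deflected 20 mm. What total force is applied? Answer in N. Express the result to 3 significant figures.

295 N

k_A = Gd⁴/(8D³N_a) = (74.9×10³)(9.2⁴)/(8·100.0³·8) = 8.384 N/mm
Springs A,B series: k_AB = 1/(1/8.384+1/40) = 6.9312 N/mm; parallel with C: k_eq = 6.9312+7.8 = 14.731 N/mm
F = k_eq·δ = 14.731·20 = 294.62 N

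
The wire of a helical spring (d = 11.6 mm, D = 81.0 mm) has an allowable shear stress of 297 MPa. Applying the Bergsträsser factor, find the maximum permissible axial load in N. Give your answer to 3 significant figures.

1870 N

C = D/d = 81.0/11.6 = 6.9828
K_B = (4C+2)/(4C−3) = 29.931/24.931 = 1.2006
τ_max = K·8FD/(πd³) → F_max = τ_allow·πd³/(8DK)
F_max = 297·π·11.6³/(8·81.0·1.2006) = 1.4564e+06/777.96 = 1872.1 N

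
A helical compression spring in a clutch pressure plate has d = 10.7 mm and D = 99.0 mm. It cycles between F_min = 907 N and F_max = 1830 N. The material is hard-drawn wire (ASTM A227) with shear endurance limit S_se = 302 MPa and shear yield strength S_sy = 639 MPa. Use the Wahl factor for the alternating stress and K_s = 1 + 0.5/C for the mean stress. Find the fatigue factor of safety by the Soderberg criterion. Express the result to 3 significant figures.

1.21

C = D/d = 99.0/10.7 = 9.2523; K_W = (4C−1)/(4C−4)+0.615/C = 1.1574; K_s = 1+0.5/C = 1.0540
F_a = (F_max−F_min)/2 = 461.5 N; F_m = (F_max+F_min)/2 = 1368.5 N
τ_a = K_W·8F_aD/(πd³) = 1.1574 × 94.972 = 109.92 MPa
τ_m = K_s·8F_mD/(πd³) = 1.0540 × 281.62 = 296.84 MPa
Soderberg: 1/n_f = τ_a/S_se + τ_m/S_sy = 109.92/302 + 296.84/639 = 0.36396 + 0.46454 = 0.8285
n_f = 1/0.8285 = 1.207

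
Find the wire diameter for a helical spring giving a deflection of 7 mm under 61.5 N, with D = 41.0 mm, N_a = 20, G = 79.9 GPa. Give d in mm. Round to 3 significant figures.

5.90 mm

Required rate k = F/δ = 61.5/7 = 8.7857 N/mm
d = (8D³N_a·k / G)^(1/4) = (8·41.0³·20·8.7857 / (79.9×10³))^0.25
  = (1212.6)^0.25 = 5.9010 mm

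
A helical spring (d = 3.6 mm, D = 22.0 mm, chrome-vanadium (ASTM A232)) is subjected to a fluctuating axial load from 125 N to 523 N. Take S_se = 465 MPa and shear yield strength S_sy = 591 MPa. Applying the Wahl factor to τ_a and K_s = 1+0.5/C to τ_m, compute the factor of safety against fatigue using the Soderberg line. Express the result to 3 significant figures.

C = D/d = 22.0/3.6 = 6.1111; K_W = (4C−1)/(4C−4)+0.615/C = 1.2474; K_s = 1+0.5/C = 1.0818
F_a = (F_max−F_min)/2 = 199 N; F_m = (F_max+F_min)/2 = 324 N
τ_a = K_W·8F_aD/(πd³) = 1.2474 × 238.95 = 298.06 MPa
τ_m = K_s·8F_mD/(πd³) = 1.0818 × 389.05 = 420.88 MPa
Soderberg: 1/n_f = τ_a/S_se + τ_m/S_sy = 298.06/465 + 420.88/591 = 0.64099 + 0.71214 = 1.3531
n_f = 1/1.3531 = 0.739

0.739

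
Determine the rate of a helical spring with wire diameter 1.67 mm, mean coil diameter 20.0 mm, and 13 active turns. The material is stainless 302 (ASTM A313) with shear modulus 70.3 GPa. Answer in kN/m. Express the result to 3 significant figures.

0.657 kN/m

k = Gd⁴/(8D³N_a) = (70.3×10³ × 1.67⁴) / (8 × 20.0³ × 13)
  = 546791 / 832000 = 0.6572 N/mm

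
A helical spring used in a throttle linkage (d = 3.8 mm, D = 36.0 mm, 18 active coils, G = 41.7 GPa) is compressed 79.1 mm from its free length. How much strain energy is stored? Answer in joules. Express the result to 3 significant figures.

4.05 J

k = Gd⁴/(8D³N_a) = (41.7×10³)(3.8⁴)/(8·36.0³·18) = 1.2942 N/mm
U = ½kδ² = 0.5 × 1.2942 × 79.1² = 4048.8 N·mm = 4.0488 J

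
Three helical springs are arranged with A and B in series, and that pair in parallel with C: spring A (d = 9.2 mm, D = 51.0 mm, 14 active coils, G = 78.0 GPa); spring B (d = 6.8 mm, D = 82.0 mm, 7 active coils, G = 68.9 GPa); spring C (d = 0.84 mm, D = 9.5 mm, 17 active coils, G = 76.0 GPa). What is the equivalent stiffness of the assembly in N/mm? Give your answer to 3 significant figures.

k_A = Gd⁴/(8D³N_a) = (78.0×10³)(9.2⁴)/(8·51.0³·14) = 37.611 N/mm
k_B = Gd⁴/(8D³N_a) = (68.9×10³)(6.8⁴)/(8·82.0³·7) = 4.7712 N/mm
k_C = Gd⁴/(8D³N_a) = (76.0×10³)(0.84⁴)/(8·9.5³·17) = 0.3245 N/mm
Springs A,B series: k_AB = 1/(1/37.611+1/4.7712) = 4.2341 N/mm; parallel with C: k_eq = 4.2341+0.3245 = 4.5586 N/mm

4.56 N/mm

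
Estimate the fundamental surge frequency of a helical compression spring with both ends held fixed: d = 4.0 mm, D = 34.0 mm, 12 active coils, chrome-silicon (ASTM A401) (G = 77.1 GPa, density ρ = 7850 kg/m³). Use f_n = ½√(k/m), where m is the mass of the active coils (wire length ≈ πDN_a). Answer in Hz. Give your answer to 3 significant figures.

k = Gd⁴/(8D³N_a) = (77.1×10³)(4.0⁴)/(8·34.0³·12) = 5.231 N/mm = 5231 N/m
Wire length L = πDN_a = π·34.0·12 = 1281.8 mm
m = ρ·(πd²/4)·L = 7850 × 12.566×10⁻⁶ m² × 1.2818 m = 0.12644 kg
f_n = ½√(k/m) = 0.5·√(5231/0.12644) = 0.5·√(41371) = 101.7 Hz

102 Hz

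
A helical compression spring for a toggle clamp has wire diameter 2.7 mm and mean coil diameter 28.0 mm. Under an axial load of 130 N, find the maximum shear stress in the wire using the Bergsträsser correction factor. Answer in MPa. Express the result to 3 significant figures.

Spring index C = D/d = 28.0/2.7 = 10.3704
K_B = (4C+2)/(4C−3) = 43.481/38.481 = 1.1299
τ₀ = 8FD/(πd³) = 8·130·28.0/(π·2.7³) = 29120/61.836 = 470.92 MPa
τ_max = K·τ₀ = 1.1299 × 470.92 = 532.11 MPa

532 MPa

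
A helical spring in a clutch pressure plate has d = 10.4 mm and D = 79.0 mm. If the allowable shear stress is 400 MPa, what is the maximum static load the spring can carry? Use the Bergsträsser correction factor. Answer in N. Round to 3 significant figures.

C = D/d = 79.0/10.4 = 7.5962
K_B = (4C+2)/(4C−3) = 32.385/27.385 = 1.1826
τ_max = K·8FD/(πd³) → F_max = τ_allow·πd³/(8DK)
F_max = 400·π·10.4³/(8·79.0·1.1826) = 1.4135e+06/747.39 = 1891.3 N

1890 N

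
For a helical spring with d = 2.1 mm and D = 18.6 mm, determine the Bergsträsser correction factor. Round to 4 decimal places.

C = D/d = 18.6/2.1 = 8.8571
K_B = (4C+2)/(4C−3) = 37.429/32.429 = 1.1542

1.1542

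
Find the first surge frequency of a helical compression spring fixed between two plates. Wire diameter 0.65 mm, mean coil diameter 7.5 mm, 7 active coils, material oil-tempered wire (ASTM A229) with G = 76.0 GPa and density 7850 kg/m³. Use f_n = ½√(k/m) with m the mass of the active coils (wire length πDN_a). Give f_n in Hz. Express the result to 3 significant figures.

578 Hz

k = Gd⁴/(8D³N_a) = (76.0×10³)(0.65⁴)/(8·7.5³·7) = 0.57424 N/mm = 574.24 N/m
Wire length L = πDN_a = π·7.5·7 = 164.93 mm
m = ρ·(πd²/4)·L = 7850 × 0.33183×10⁻⁶ m² × 0.16493 m = 0.00042963 kg
f_n = ½√(k/m) = 0.5·√(574.24/0.00042963) = 0.5·√(1.3366e+06) = 578.06 Hz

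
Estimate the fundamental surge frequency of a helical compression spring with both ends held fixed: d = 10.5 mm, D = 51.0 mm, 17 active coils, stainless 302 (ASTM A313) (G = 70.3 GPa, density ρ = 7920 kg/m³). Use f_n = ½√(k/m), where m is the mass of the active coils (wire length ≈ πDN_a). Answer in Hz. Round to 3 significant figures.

79.6 Hz

k = Gd⁴/(8D³N_a) = (70.3×10³)(10.5⁴)/(8·51.0³·17) = 47.366 N/mm = 47366 N/m
Wire length L = πDN_a = π·51.0·17 = 2723.8 mm
m = ρ·(πd²/4)·L = 7920 × 86.59×10⁻⁶ m² × 2.7238 m = 1.8679 kg
f_n = ½√(k/m) = 0.5·√(47366/1.8679) = 0.5·√(25357) = 79.62 Hz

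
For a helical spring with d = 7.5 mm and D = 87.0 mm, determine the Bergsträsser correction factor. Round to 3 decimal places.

1.115

C = D/d = 87.0/7.5 = 11.6000
K_B = (4C+2)/(4C−3) = 48.400/43.400 = 1.1152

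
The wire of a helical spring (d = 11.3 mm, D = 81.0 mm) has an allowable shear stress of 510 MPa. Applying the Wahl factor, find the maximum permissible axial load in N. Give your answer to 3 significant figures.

2950 N

C = D/d = 81.0/11.3 = 7.1681
K_W = (4C−1)/(4C−4) + 0.615/C = 27.673/24.673 + 0.0858 = 1.2074
τ_max = K·8FD/(πd³) → F_max = τ_allow·πd³/(8DK)
F_max = 510·π·11.3³/(8·81.0·1.2074) = 2.3118e+06/782.39 = 2954.8 N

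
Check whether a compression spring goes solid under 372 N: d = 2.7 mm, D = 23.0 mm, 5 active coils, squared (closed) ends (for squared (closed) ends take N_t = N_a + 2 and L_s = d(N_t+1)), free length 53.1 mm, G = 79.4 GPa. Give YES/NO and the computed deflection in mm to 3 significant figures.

k = Gd⁴/(8D³N_a) = (79.4×10³)(2.7⁴)/(8·23.0³·5) = 8.6703 N/mm
N_t = 7; L_s = 2.7·8 = 21.6 mm; δ_solid = L₀ − L_s = 53.1 − 21.6 = 31.5 mm
δ = F/k = 372/8.6703 = 42.905 mm
δ ≥ δ_solid → spring goes solid

YES, δ = 42.9 mm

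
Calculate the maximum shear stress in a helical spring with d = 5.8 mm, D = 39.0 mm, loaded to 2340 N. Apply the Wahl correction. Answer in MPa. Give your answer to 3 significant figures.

Spring index C = D/d = 39.0/5.8 = 6.7241
K_W = (4C−1)/(4C−4) + 0.615/C = 25.897/22.897 + 0.0915 = 1.2225
τ₀ = 8FD/(πd³) = 8·2340·39.0/(π·5.8³) = 730080/612.96 = 1191.1 MPa
τ_max = K·τ₀ = 1.2225 × 1191.1 = 1456.1 MPa

1460 MPa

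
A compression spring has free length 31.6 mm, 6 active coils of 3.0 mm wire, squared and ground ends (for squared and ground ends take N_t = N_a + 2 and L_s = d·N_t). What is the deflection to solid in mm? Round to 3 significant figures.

N_t = 8; L_s = 3.0·8 = 24 mm
δ_solid = L₀ − L_s = 31.6 − 24 = 7.6 mm

7.60 mm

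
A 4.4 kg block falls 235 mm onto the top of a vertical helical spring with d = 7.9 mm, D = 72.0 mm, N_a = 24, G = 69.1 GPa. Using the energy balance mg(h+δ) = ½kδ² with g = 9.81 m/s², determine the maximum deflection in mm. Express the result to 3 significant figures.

k = Gd⁴/(8D³N_a) = (69.1×10³)(7.9⁴)/(8·72.0³·24) = 3.7557 N/mm
W = mg = 4.4 × 9.81 = 43.164 N
½kδ² − Wδ − Wh = 0 → δ = (W + √(W² + 2kWh))/k
δ = (43.164 + √(1863.1 + 76191.6))/3.7557 = (43.164 + 279.38)/3.7557 = 85.883 mm

85.9 mm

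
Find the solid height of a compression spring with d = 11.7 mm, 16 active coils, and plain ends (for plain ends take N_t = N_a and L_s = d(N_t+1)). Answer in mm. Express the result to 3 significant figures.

plain ends: N_t = N_a = 16
L_s = d·(N_t+1) = 11.7 × 17 = 198.9 mm

199 mm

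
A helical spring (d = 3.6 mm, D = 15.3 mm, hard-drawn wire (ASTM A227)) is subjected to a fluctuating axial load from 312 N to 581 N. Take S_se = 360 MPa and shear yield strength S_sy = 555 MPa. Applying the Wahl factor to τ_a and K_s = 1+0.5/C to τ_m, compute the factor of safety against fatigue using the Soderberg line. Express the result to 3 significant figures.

0.847

C = D/d = 15.3/3.6 = 4.2500; K_W = (4C−1)/(4C−4)+0.615/C = 1.3755; K_s = 1+0.5/C = 1.1176
F_a = (F_max−F_min)/2 = 134.5 N; F_m = (F_max+F_min)/2 = 446.5 N
τ_a = K_W·8F_aD/(πd³) = 1.3755 × 112.32 = 154.49 MPa
τ_m = K_s·8F_mD/(πd³) = 1.1176 × 372.86 = 416.73 MPa
Soderberg: 1/n_f = τ_a/S_se + τ_m/S_sy = 154.49/360 + 416.73/555 = 0.42914 + 0.75086 = 1.18
n_f = 1/1.18 = 0.8475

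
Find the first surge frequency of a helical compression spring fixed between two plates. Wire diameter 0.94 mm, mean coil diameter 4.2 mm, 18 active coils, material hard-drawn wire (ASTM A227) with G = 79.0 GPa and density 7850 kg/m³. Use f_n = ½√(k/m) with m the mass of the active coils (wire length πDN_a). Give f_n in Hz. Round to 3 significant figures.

k = Gd⁴/(8D³N_a) = (79.0×10³)(0.94⁴)/(8·4.2³·18) = 5.7813 N/mm = 5781.3 N/m
Wire length L = πDN_a = π·4.2·18 = 237.5 mm
m = ρ·(πd²/4)·L = 7850 × 0.69398×10⁻⁶ m² × 0.2375 m = 0.0012939 kg
f_n = ½√(k/m) = 0.5·√(5781.3/0.0012939) = 0.5·√(4.4683e+06) = 1056.9 Hz

1060 Hz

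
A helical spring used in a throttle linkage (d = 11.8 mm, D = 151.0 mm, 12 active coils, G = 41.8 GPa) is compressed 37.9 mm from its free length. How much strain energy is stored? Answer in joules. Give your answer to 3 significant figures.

k = Gd⁴/(8D³N_a) = (41.8×10³)(11.8⁴)/(8·151.0³·12) = 2.4519 N/mm
U = ½kδ² = 0.5 × 2.4519 × 37.9² = 1761 N·mm = 1.761 J

1.76 J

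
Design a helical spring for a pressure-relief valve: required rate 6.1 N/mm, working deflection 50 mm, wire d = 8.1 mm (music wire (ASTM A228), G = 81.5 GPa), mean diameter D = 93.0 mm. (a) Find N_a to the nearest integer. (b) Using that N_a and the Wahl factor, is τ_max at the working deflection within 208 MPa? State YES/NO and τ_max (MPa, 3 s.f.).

N_a = Gd⁴/(8D³k) = (81.5×10³)(8.1⁴)/(8·93.0³·6.1) = 8.938 → N_a = 9
Actual rate k = Gd⁴/(8D³·9) = 6.0578 N/mm
Working load F = kδ = 6.0578·50 = 302.89 N
C = 93.0/8.1 = 11.4815; K_W = (4C−1)/(4C−4)+0.615/C = 1.1251
τ_max = K_W·8FD/(πd³) = 1.1251·134.98 = 151.86 MPa
τ_max ≤ 208 MPa → acceptable

(a) 9 coils; (b) YES, τ_max = 152 MPa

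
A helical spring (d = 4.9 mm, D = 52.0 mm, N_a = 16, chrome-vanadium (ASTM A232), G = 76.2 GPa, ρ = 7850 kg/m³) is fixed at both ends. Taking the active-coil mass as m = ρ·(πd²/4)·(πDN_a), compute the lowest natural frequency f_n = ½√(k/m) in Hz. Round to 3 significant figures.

39.7 Hz

k = Gd⁴/(8D³N_a) = (76.2×10³)(4.9⁴)/(8·52.0³·16) = 2.4407 N/mm = 2440.7 N/m
Wire length L = πDN_a = π·52.0·16 = 2613.8 mm
m = ρ·(πd²/4)·L = 7850 × 18.857×10⁻⁶ m² × 2.6138 m = 0.38692 kg
f_n = ½√(k/m) = 0.5·√(2440.7/0.38692) = 0.5·√(6308) = 39.712 Hz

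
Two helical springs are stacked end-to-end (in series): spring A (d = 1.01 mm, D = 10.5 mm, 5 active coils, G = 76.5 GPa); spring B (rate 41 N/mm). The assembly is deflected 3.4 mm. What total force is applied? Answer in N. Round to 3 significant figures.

k_A = Gd⁴/(8D³N_a) = (76.5×10³)(1.01⁴)/(8·10.5³·5) = 1.7192 N/mm
Series: 1/k_eq = 1/1.7192 + 1/41 = 0.60607; k_eq = 1.65 N/mm
F = k_eq·δ = 1.65·3.4 = 5.61 N

5.61 N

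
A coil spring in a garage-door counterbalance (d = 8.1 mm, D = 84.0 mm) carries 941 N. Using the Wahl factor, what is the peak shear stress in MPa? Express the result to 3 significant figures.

432 MPa

Spring index C = D/d = 84.0/8.1 = 10.3704
K_W = (4C−1)/(4C−4) + 0.615/C = 40.481/37.481 + 0.0593 = 1.1393
τ₀ = 8FD/(πd³) = 8·941·84.0/(π·8.1³) = 632352/1669.6 = 378.75 MPa
τ_max = K·τ₀ = 1.1393 × 378.75 = 431.53 MPa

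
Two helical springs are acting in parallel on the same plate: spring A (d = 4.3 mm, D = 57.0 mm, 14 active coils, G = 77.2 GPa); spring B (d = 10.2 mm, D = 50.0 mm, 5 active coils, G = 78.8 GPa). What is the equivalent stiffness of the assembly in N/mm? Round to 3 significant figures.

172 N/mm

k_A = Gd⁴/(8D³N_a) = (77.2×10³)(4.3⁴)/(8·57.0³·14) = 1.2725 N/mm
k_B = Gd⁴/(8D³N_a) = (78.8×10³)(10.2⁴)/(8·50.0³·5) = 170.59 N/mm
Parallel: k_eq = 1.2725 + 170.59 = 171.86 N/mm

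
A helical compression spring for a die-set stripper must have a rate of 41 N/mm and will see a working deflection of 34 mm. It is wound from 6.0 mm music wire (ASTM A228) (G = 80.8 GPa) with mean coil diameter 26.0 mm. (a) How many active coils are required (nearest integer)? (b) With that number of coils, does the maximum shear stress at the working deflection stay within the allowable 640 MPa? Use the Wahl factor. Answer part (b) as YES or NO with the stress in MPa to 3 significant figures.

(a) 18 coils; (b) YES, τ_max = 589 MPa

N_a = Gd⁴/(8D³k) = (80.8×10³)(6.0⁴)/(8·26.0³·41) = 18.16 → N_a = 18
Actual rate k = Gd⁴/(8D³·18) = 41.375 N/mm
Working load F = kδ = 41.375·34 = 1406.7 N
C = 26.0/6.0 = 4.3333; K_W = (4C−1)/(4C−4)+0.615/C = 1.3669
τ_max = K_W·8FD/(πd³) = 1.3669·431.19 = 589.41 MPa
τ_max ≤ 640 MPa → acceptable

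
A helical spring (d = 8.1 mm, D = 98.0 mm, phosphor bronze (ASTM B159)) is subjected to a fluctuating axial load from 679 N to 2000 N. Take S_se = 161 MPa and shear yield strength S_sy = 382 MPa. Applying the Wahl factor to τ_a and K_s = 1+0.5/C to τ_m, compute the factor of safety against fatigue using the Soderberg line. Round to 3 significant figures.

C = D/d = 98.0/8.1 = 12.0988; K_W = (4C−1)/(4C−4)+0.615/C = 1.1184; K_s = 1+0.5/C = 1.0413
F_a = (F_max−F_min)/2 = 660.5 N; F_m = (F_max+F_min)/2 = 1339.5 N
τ_a = K_W·8F_aD/(πd³) = 1.1184 × 310.16 = 346.88 MPa
τ_m = K_s·8F_mD/(πd³) = 1.0413 × 629 = 655 MPa
Soderberg: 1/n_f = τ_a/S_se + τ_m/S_sy = 346.88/161 + 655/382 = 2.15456 + 1.71466 = 3.8692
n_f = 1/3.8692 = 0.2585

0.258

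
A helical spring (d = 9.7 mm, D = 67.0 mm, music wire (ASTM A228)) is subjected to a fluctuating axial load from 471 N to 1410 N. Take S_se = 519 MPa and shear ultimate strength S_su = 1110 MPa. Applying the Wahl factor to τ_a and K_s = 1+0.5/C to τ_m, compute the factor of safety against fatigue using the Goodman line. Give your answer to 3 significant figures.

2.66

C = D/d = 67.0/9.7 = 6.9072; K_W = (4C−1)/(4C−4)+0.615/C = 1.2160; K_s = 1+0.5/C = 1.0724
F_a = (F_max−F_min)/2 = 469.5 N; F_m = (F_max+F_min)/2 = 940.5 N
τ_a = K_W·8F_aD/(πd³) = 1.2160 × 87.768 = 106.73 MPa
τ_m = K_s·8F_mD/(πd³) = 1.0724 × 175.82 = 188.54 MPa
Goodman: 1/n_f = τ_a/S_se + τ_m/S_su = 106.73/519 + 188.54/1110 = 0.20564 + 0.16986 = 0.3755
n_f = 1/0.3755 = 2.663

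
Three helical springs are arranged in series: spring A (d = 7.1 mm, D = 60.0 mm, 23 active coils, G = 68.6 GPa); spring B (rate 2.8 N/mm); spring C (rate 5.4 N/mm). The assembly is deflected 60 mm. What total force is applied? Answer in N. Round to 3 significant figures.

77.9 N

k_A = Gd⁴/(8D³N_a) = (68.6×10³)(7.1⁴)/(8·60.0³·23) = 4.3862 N/mm
Series: 1/k_eq = 1/4.3862 + 1/2.8 + 1/5.4 = 0.77032; k_eq = 1.2982 N/mm
F = k_eq·δ = 1.2982·60 = 77.89 N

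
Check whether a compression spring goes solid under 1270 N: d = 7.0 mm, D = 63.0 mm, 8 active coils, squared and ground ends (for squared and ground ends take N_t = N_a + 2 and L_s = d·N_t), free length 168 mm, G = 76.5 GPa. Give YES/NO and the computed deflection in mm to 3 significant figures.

YES, δ = 111 mm

k = Gd⁴/(8D³N_a) = (76.5×10³)(7.0⁴)/(8·63.0³·8) = 11.478 N/mm
N_t = 10; L_s = 7.0·10 = 70 mm; δ_solid = L₀ − L_s = 168 − 70 = 98 mm
δ = F/k = 1270/11.478 = 110.65 mm
δ ≥ δ_solid → spring goes solid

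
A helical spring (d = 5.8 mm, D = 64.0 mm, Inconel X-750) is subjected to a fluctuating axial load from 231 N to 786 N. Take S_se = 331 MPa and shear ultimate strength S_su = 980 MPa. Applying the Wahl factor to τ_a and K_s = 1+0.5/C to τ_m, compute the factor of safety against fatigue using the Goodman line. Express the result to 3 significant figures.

0.803

C = D/d = 64.0/5.8 = 11.0345; K_W = (4C−1)/(4C−4)+0.615/C = 1.1305; K_s = 1+0.5/C = 1.0453
F_a = (F_max−F_min)/2 = 277.5 N; F_m = (F_max+F_min)/2 = 508.5 N
τ_a = K_W·8F_aD/(πd³) = 1.1305 × 231.79 = 262.04 MPa
τ_m = K_s·8F_mD/(πd³) = 1.0453 × 424.74 = 443.99 MPa
Goodman: 1/n_f = τ_a/S_se + τ_m/S_su = 262.04/331 + 443.99/980 = 0.79165 + 0.45305 = 1.2447
n_f = 1/1.2447 = 0.8034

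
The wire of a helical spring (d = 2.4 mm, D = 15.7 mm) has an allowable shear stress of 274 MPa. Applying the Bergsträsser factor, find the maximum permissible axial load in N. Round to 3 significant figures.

C = D/d = 15.7/2.4 = 6.5417
K_B = (4C+2)/(4C−3) = 28.167/23.167 = 1.2158
τ_max = K·8FD/(πd³) → F_max = τ_allow·πd³/(8DK)
F_max = 274·π·2.4³/(8·15.7·1.2158) = 11900/152.71 = 77.924 N

77.9 N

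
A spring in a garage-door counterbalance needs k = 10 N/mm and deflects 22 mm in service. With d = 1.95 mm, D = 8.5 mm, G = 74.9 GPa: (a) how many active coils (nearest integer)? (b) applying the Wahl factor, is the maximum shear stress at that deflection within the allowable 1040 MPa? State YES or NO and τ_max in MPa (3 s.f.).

(a) 22 coils; (b) YES, τ_max = 878 MPa

N_a = Gd⁴/(8D³k) = (74.9×10³)(1.95⁴)/(8·8.5³·10) = 22.04 → N_a = 22
Actual rate k = Gd⁴/(8D³·22) = 10.02 N/mm
Working load F = kδ = 10.02·22 = 220.43 N
C = 8.5/1.95 = 4.3590; K_W = (4C−1)/(4C−4)+0.615/C = 1.3644
τ_max = K_W·8FD/(πd³) = 1.3644·643.47 = 877.93 MPa
τ_max ≤ 1040 MPa → acceptable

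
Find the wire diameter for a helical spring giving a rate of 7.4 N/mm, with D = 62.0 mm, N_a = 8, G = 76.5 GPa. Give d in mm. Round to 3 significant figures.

6.20 mm

d = (8D³N_a·k / G)^(1/4) = (8·62.0³·8·7.4 / (76.5×10³))^0.25
  = (1475.5)^0.25 = 6.1977 mm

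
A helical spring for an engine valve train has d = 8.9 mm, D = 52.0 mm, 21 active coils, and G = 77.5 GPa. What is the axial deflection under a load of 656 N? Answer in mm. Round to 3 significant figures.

k = Gd⁴/(8D³N_a) = (77.5×10³)(8.9⁴)/(8·52.0³·21) = 20.585 N/mm
δ = F/k = 656 / 20.585 = 31.868 mm

31.9 mm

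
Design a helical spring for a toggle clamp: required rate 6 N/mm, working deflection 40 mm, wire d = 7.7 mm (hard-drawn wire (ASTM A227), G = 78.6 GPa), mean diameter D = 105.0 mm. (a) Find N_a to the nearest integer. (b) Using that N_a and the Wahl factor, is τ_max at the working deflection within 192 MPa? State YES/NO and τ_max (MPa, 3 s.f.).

N_a = Gd⁴/(8D³k) = (78.6×10³)(7.7⁴)/(8·105.0³·6) = 4.973 → N_a = 5
Actual rate k = Gd⁴/(8D³·5) = 5.967 N/mm
Working load F = kδ = 5.967·40 = 238.68 N
C = 105.0/7.7 = 13.6364; K_W = (4C−1)/(4C−4)+0.615/C = 1.1045
τ_max = K_W·8FD/(πd³) = 1.1045·139.79 = 154.39 MPa
τ_max ≤ 192 MPa → acceptable

(a) 5 coils; (b) YES, τ_max = 154 MPa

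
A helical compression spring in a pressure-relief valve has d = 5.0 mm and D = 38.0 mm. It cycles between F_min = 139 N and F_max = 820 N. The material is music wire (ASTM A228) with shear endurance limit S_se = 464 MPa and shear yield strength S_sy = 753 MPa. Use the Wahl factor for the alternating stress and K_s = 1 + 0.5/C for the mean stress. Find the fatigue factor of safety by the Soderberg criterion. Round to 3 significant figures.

0.831

C = D/d = 38.0/5.0 = 7.6000; K_W = (4C−1)/(4C−4)+0.615/C = 1.1946; K_s = 1+0.5/C = 1.0658
F_a = (F_max−F_min)/2 = 340.5 N; F_m = (F_max+F_min)/2 = 479.5 N
τ_a = K_W·8F_aD/(πd³) = 1.1946 × 263.59 = 314.87 MPa
τ_m = K_s·8F_mD/(πd³) = 1.0658 × 371.2 = 395.62 MPa
Soderberg: 1/n_f = τ_a/S_se + τ_m/S_sy = 314.87/464 + 395.62/753 = 0.67861 + 0.52539 = 1.204
n_f = 1/1.204 = 0.8306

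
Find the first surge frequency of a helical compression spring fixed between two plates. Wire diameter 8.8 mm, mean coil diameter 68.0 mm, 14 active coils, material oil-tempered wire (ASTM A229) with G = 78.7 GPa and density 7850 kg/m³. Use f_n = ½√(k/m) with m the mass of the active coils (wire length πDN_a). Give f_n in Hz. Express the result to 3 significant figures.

48.4 Hz

k = Gd⁴/(8D³N_a) = (78.7×10³)(8.8⁴)/(8·68.0³·14) = 13.402 N/mm = 13402 N/m
Wire length L = πDN_a = π·68.0·14 = 2990.8 mm
m = ρ·(πd²/4)·L = 7850 × 60.821×10⁻⁶ m² × 2.9908 m = 1.4279 kg
f_n = ½√(k/m) = 0.5·√(13402/1.4279) = 0.5·√(9385.3) = 48.439 Hz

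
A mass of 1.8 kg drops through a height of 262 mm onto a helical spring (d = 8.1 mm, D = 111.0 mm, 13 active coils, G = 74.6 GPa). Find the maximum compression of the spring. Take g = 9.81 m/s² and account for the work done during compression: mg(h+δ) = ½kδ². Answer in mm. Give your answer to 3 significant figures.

k = Gd⁴/(8D³N_a) = (74.6×10³)(8.1⁴)/(8·111.0³·13) = 2.2578 N/mm
W = mg = 1.8 × 9.81 = 17.658 N
½kδ² − Wδ − Wh = 0 → δ = (W + √(W² + 2kWh))/k
δ = (17.658 + √(311.8 + 20890.5))/2.2578 = (17.658 + 145.61)/2.2578 = 72.314 mm

72.3 mm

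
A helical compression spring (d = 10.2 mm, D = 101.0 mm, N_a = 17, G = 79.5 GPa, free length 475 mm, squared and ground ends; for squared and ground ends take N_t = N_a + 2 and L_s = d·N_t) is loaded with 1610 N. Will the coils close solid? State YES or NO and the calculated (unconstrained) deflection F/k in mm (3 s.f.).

k = Gd⁴/(8D³N_a) = (79.5×10³)(10.2⁴)/(8·101.0³·17) = 6.1414 N/mm
N_t = 19; L_s = 10.2·19 = 193.8 mm; δ_solid = L₀ − L_s = 475 − 193.8 = 281.2 mm
δ = F/k = 1610/6.1414 = 262.16 mm
δ < δ_solid → spring does not go solid

NO, δ = 262 mm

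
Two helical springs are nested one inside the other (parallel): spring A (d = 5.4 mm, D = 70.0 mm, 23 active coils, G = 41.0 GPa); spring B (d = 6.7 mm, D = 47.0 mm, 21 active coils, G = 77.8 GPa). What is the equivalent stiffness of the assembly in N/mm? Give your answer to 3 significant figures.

9.54 N/mm

k_A = Gd⁴/(8D³N_a) = (41.0×10³)(5.4⁴)/(8·70.0³·23) = 0.55239 N/mm
k_B = Gd⁴/(8D³N_a) = (77.8×10³)(6.7⁴)/(8·47.0³·21) = 8.9883 N/mm
Parallel: k_eq = 0.55239 + 8.9883 = 9.5407 N/mm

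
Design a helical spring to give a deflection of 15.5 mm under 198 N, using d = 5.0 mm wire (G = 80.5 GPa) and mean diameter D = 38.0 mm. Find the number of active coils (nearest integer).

9

Required rate k = F/δ = 198/15.5 = 12.774 N/mm
N_a = Gd⁴/(8D³k) = (80.5×10³ × 5.0⁴)/(8 × 38.0³ × 12.774)
    = 5.03125e+07 / 5.60756e+06 = 8.972 → 9 coils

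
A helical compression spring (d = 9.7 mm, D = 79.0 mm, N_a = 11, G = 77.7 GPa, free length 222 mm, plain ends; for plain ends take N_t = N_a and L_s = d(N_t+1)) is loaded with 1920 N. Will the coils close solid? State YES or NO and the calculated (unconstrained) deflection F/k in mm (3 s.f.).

YES, δ = 121 mm

k = Gd⁴/(8D³N_a) = (77.7×10³)(9.7⁴)/(8·79.0³·11) = 15.854 N/mm
N_t = 11; L_s = 9.7·12 = 116.4 mm; δ_solid = L₀ − L_s = 222 − 116.4 = 105.6 mm
δ = F/k = 1920/15.854 = 121.1 mm
δ ≥ δ_solid → spring goes solid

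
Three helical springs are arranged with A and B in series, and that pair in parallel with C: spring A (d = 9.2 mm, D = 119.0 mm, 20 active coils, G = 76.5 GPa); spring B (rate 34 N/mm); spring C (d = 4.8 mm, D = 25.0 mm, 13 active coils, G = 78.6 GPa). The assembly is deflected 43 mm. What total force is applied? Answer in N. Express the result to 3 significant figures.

k_A = Gd⁴/(8D³N_a) = (76.5×10³)(9.2⁴)/(8·119.0³·20) = 2.0326 N/mm
k_C = Gd⁴/(8D³N_a) = (78.6×10³)(4.8⁴)/(8·25.0³·13) = 25.676 N/mm
Springs A,B series: k_AB = 1/(1/2.0326+1/34) = 1.9179 N/mm; parallel with C: k_eq = 1.9179+25.676 = 27.594 N/mm
F = k_eq·δ = 27.594·43 = 1186.6 N

1190 N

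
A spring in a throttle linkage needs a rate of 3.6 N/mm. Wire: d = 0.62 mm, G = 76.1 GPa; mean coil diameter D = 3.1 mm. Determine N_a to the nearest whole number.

N_a = Gd⁴/(8D³k) = (76.1×10³ × 0.62⁴)/(8 × 3.1³ × 3.6)
    = 11244.8 / 857.981 = 13.11 → 13 coils

13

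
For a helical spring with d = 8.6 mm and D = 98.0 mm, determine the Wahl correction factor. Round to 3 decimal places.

C = D/d = 98.0/8.6 = 11.3953
K_W = (4C−1)/(4C−4) + 0.615/C = 44.581/41.581 + 0.0540 = 1.1261

1.126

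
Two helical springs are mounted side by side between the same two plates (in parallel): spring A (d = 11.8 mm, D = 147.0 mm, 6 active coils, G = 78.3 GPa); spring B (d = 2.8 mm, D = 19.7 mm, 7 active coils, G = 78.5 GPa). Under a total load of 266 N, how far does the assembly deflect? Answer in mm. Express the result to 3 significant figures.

12.5 mm

k_A = Gd⁴/(8D³N_a) = (78.3×10³)(11.8⁴)/(8·147.0³·6) = 9.9563 N/mm
k_B = Gd⁴/(8D³N_a) = (78.5×10³)(2.8⁴)/(8·19.7³·7) = 11.27 N/mm
Parallel: k_eq = 9.9563 + 11.27 = 21.226 N/mm
δ = F/k_eq = 266/21.226 = 12.532 mm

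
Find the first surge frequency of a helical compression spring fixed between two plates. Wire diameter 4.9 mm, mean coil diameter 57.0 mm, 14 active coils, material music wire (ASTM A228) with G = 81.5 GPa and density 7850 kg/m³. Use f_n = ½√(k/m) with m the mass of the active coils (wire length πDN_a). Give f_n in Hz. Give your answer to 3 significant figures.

k = Gd⁴/(8D³N_a) = (81.5×10³)(4.9⁴)/(8·57.0³·14) = 2.2652 N/mm = 2265.2 N/m
Wire length L = πDN_a = π·57.0·14 = 2507 mm
m = ρ·(πd²/4)·L = 7850 × 18.857×10⁻⁶ m² × 2.507 m = 0.37111 kg
f_n = ½√(k/m) = 0.5·√(2265.2/0.37111) = 0.5·√(6103.7) = 39.063 Hz

39.1 Hz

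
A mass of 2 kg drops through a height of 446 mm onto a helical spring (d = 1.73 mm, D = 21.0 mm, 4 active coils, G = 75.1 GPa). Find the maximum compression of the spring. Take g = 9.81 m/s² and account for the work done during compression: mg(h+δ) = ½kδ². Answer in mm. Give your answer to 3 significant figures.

96.9 mm

k = Gd⁴/(8D³N_a) = (75.1×10³)(1.73⁴)/(8·21.0³·4) = 2.27 N/mm
W = mg = 2 × 9.81 = 19.62 N
½kδ² − Wδ − Wh = 0 → δ = (W + √(W² + 2kWh))/k
δ = (19.62 + √(384.94 + 39726.5))/2.27 = (19.62 + 200.28)/2.27 = 96.874 mm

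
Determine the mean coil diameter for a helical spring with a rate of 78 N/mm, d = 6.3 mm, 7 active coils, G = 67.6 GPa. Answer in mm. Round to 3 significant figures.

29.0 mm

D = (Gd⁴/(8N_a·k))^(1/3) = (67.6×10³·6.3⁴/(8·7·78))^(1/3)
  = (24379.6)^(1/3) = 28.9963 mm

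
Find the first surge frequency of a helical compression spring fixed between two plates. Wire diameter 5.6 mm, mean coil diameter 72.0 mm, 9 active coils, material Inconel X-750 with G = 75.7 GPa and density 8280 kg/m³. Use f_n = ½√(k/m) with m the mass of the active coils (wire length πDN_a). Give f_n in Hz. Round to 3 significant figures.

k = Gd⁴/(8D³N_a) = (75.7×10³)(5.6⁴)/(8·72.0³·9) = 2.7702 N/mm = 2770.2 N/m
Wire length L = πDN_a = π·72.0·9 = 2035.8 mm
m = ρ·(πd²/4)·L = 8280 × 24.63×10⁻⁶ m² × 2.0358 m = 0.41517 kg
f_n = ½√(k/m) = 0.5·√(2770.2/0.41517) = 0.5·√(6672.6) = 40.843 Hz

40.8 Hz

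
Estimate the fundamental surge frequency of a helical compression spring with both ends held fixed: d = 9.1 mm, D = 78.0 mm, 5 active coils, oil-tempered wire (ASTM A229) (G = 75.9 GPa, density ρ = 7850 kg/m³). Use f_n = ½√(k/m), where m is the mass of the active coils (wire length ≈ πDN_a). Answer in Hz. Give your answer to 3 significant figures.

k = Gd⁴/(8D³N_a) = (75.9×10³)(9.1⁴)/(8·78.0³·5) = 27.42 N/mm = 27420 N/m
Wire length L = πDN_a = π·78.0·5 = 1225.2 mm
m = ρ·(πd²/4)·L = 7850 × 65.039×10⁻⁶ m² × 1.2252 m = 0.62554 kg
f_n = ½√(k/m) = 0.5·√(27420/0.62554) = 0.5·√(43834) = 104.68 Hz

105 Hz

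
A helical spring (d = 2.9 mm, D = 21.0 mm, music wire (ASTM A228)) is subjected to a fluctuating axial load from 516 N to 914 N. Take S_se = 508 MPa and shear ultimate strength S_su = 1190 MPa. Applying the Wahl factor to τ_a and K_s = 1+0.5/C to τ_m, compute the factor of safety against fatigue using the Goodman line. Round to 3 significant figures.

0.409

C = D/d = 21.0/2.9 = 7.2414; K_W = (4C−1)/(4C−4)+0.615/C = 1.2051; K_s = 1+0.5/C = 1.0690
F_a = (F_max−F_min)/2 = 199 N; F_m = (F_max+F_min)/2 = 715 N
τ_a = K_W·8F_aD/(πd³) = 1.2051 × 436.33 = 525.82 MPa
τ_m = K_s·8F_mD/(πd³) = 1.0690 × 1567.7 = 1676 MPa
Goodman: 1/n_f = τ_a/S_se + τ_m/S_su = 525.82/508 + 1676/1190 = 1.03508 + 1.40839 = 2.4435
n_f = 1/2.4435 = 0.4093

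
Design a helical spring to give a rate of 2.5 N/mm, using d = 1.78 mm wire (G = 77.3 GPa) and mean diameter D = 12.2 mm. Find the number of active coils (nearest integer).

21

N_a = Gd⁴/(8D³k) = (77.3×10³ × 1.78⁴)/(8 × 12.2³ × 2.5)
    = 775996 / 36317 = 21.37 → 21 coils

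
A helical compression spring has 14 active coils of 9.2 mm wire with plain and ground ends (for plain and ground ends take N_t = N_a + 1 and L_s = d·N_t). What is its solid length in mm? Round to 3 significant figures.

138 mm

plain and ground ends: N_t = N_a + 1 = 14 + 1 = 15
L_s = d·N_t = 9.2 × 15 = 138 mm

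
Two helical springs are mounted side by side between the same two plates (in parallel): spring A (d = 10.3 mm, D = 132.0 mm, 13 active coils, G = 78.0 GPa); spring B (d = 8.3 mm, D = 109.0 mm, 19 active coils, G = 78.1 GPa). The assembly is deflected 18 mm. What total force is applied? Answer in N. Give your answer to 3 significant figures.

100 N

k_A = Gd⁴/(8D³N_a) = (78.0×10³)(10.3⁴)/(8·132.0³·13) = 3.6702 N/mm
k_B = Gd⁴/(8D³N_a) = (78.1×10³)(8.3⁴)/(8·109.0³·19) = 1.883 N/mm
Parallel: k_eq = 3.6702 + 1.883 = 5.5531 N/mm
F = k_eq·δ = 5.5531·18 = 99.957 N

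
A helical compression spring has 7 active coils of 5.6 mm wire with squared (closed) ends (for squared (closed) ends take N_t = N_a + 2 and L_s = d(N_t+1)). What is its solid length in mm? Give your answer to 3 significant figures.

squared (closed) ends: N_t = N_a + 2 = 7 + 2 = 9
L_s = d·(N_t+1) = 5.6 × 10 = 56 mm

56.0 mm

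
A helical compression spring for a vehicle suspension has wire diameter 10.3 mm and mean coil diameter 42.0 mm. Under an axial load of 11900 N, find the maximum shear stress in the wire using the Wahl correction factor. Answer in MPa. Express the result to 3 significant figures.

1620 MPa

Spring index C = D/d = 42.0/10.3 = 4.0777
K_W = (4C−1)/(4C−4) + 0.615/C = 15.311/12.311 + 0.1508 = 1.3945
τ₀ = 8FD/(πd³) = 8·11900·42.0/(π·10.3³) = 3.9984e+06/3432.9 = 1164.7 MPa
τ_max = K·τ₀ = 1.3945 × 1164.7 = 1624.2 MPa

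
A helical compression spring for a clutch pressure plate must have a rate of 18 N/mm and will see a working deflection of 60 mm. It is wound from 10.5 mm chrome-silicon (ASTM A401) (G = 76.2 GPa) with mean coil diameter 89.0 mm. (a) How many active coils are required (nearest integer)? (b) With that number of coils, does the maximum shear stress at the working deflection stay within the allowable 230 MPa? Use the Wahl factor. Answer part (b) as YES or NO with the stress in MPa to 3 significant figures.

(a) 9 coils; (b) NO, τ_max = 251 MPa

N_a = Gd⁴/(8D³k) = (76.2×10³)(10.5⁴)/(8·89.0³·18) = 9.124 → N_a = 9
Actual rate k = Gd⁴/(8D³·9) = 18.248 N/mm
Working load F = kδ = 18.248·60 = 1094.9 N
C = 89.0/10.5 = 8.4762; K_W = (4C−1)/(4C−4)+0.615/C = 1.1729
τ_max = K_W·8FD/(πd³) = 1.1729·214.35 = 251.41 MPa
τ_max > 230 MPa → exceeds allowable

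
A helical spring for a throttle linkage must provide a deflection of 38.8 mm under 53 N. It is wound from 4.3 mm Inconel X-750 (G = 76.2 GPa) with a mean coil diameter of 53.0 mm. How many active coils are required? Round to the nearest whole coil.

16

Required rate k = F/δ = 53/38.8 = 1.366 N/mm
N_a = Gd⁴/(8D³k) = (76.2×10³ × 4.3⁴)/(8 × 53.0³ × 1.366)
    = 2.60513e+07 / 1.6269e+06 = 16.01 → 16 coils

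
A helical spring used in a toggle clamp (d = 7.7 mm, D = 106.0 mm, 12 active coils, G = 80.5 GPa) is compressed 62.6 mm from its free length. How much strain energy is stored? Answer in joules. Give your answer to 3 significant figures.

4.85 J

k = Gd⁴/(8D³N_a) = (80.5×10³)(7.7⁴)/(8·106.0³·12) = 2.475 N/mm
U = ½kδ² = 0.5 × 2.475 × 62.6² = 4849.4 N·mm = 4.8494 J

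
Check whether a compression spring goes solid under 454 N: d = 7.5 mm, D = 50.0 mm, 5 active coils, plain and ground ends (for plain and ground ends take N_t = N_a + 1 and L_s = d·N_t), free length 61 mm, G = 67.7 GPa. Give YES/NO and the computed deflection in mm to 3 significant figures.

NO, δ = 10.6 mm

k = Gd⁴/(8D³N_a) = (67.7×10³)(7.5⁴)/(8·50.0³·5) = 42.841 N/mm
N_t = 6; L_s = 7.5·6 = 45 mm; δ_solid = L₀ − L_s = 61 − 45 = 16 mm
δ = F/k = 454/42.841 = 10.597 mm
δ < δ_solid → spring does not go solid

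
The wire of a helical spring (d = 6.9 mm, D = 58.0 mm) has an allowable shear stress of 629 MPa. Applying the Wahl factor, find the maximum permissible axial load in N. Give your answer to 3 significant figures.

C = D/d = 58.0/6.9 = 8.4058
K_W = (4C−1)/(4C−4) + 0.615/C = 32.623/29.623 + 0.0732 = 1.1744
τ_max = K·8FD/(πd³) → F_max = τ_allow·πd³/(8DK)
F_max = 629·π·6.9³/(8·58.0·1.1744) = 6.4915e+05/544.94 = 1191.2 N

1190 N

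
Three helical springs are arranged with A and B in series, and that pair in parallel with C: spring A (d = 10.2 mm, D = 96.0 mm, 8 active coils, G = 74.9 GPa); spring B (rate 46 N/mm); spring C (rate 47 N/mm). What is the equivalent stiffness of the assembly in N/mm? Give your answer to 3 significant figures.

k_A = Gd⁴/(8D³N_a) = (74.9×10³)(10.2⁴)/(8·96.0³·8) = 14.318 N/mm
Springs A,B series: k_AB = 1/(1/14.318+1/46) = 10.919 N/mm; parallel with C: k_eq = 10.919+47 = 57.919 N/mm

57.9 N/mm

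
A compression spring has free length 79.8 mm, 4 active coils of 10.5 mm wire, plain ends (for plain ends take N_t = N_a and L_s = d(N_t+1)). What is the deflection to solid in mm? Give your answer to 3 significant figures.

N_t = 4; L_s = 10.5·5 = 52.5 mm
δ_solid = L₀ − L_s = 79.8 − 52.5 = 27.3 mm

27.3 mm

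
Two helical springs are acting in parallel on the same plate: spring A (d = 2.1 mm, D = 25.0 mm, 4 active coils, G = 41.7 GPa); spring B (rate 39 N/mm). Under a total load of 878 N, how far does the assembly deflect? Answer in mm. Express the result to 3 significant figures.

k_A = Gd⁴/(8D³N_a) = (41.7×10³)(2.1⁴)/(8·25.0³·4) = 1.622 N/mm
Parallel: k_eq = 1.622 + 39 = 40.622 N/mm
δ = F/k_eq = 878/40.622 = 21.614 mm

21.6 mm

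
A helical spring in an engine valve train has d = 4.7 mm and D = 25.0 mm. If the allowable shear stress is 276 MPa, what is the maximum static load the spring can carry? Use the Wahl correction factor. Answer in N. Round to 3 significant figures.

349 N

C = D/d = 25.0/4.7 = 5.3191
K_W = (4C−1)/(4C−4) + 0.615/C = 20.277/17.277 + 0.1156 = 1.2893
τ_max = K·8FD/(πd³) → F_max = τ_allow·πd³/(8DK)
F_max = 276·π·4.7³/(8·25.0·1.2893) = 90023/257.85 = 349.12 N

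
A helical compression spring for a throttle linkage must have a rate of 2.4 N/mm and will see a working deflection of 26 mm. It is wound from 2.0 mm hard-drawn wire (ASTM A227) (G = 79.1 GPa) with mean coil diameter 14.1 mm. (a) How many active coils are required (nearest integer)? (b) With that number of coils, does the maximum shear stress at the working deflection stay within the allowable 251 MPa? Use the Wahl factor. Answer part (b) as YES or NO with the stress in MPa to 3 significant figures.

(a) 24 coils; (b) NO, τ_max = 332 MPa

N_a = Gd⁴/(8D³k) = (79.1×10³)(2.0⁴)/(8·14.1³·2.4) = 23.51 → N_a = 24
Actual rate k = Gd⁴/(8D³·24) = 2.3515 N/mm
Working load F = kδ = 2.3515·26 = 61.138 N
C = 14.1/2.0 = 7.0500; K_W = (4C−1)/(4C−4)+0.615/C = 1.2112
τ_max = K_W·8FD/(πd³) = 1.2112·274.4 = 332.35 MPa
τ_max > 251 MPa → exceeds allowable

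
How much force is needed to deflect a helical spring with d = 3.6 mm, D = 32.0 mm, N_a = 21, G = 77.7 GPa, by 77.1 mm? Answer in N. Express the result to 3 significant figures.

k = Gd⁴/(8D³N_a) = (77.7×10³)(3.6⁴)/(8·32.0³·21) = 2.3707 N/mm
F = k·δ = 2.3707 × 77.1 = 182.78 N

183 N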